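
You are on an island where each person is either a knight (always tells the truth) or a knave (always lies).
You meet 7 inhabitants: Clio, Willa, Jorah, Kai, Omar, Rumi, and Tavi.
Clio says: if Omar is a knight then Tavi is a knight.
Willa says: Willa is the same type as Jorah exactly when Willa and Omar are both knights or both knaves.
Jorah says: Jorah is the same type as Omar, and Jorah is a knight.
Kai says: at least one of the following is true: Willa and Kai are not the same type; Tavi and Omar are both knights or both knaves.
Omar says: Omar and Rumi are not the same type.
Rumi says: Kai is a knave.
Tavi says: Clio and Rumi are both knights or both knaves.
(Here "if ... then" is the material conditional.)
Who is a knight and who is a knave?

Clio is a knight, Willa is a knight, Jorah is a knave, Kai is a knight, Omar is a knave, Rumi is a knave, and Tavi is a knave.

Clio (knight): "if Omar is a knight then Tavi is a knight" — True. ✓
Willa is a knight, so "Willa is the same type as Jorah exactly when Willa and Omar are both knights or both knaves" must be True — and it is.
Jorah (knave): "Jorah is the same type as Omar, and Jorah is a knight" — False. ✓
Kai is a knight; "at least one of the following is true: Willa and Kai are not the same type; Tavi and Omar are both knights or both knaves" is True, as required.
Omar is a knave; "Omar and Rumi are not the same type" is False, as required.
Rumi (knave): "Kai is a knave" — False. ✓
Tavi (knave): "Clio and Rumi are both knights or both knaves" — False. ✓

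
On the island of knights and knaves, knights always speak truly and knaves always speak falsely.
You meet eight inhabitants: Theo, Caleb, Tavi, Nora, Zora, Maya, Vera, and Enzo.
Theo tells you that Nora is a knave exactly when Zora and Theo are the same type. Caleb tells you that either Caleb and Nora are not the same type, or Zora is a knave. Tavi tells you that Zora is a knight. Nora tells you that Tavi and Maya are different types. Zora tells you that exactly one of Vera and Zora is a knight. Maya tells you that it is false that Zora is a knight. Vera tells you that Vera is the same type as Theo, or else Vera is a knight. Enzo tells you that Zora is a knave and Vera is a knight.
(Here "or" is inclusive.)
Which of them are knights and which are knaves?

Theo (knight): "Nora is a knave exactly when Zora and Theo are the same type" — true. ✓
As a knight, Caleb's statement "either Caleb and Nora are not the same type, or Zora is a knave" should be true; it is.
As a knave, Tavi's statement "Zora is a knight" should be False; it is.
Since Nora is a knight, "Tavi and Maya are different types" needs to be true, which holds.
Zora is a knave, so "exactly one of Vera and Zora is a knight" must be False — and it is.
Maya (knight): "it is false that Zora is a knight" — true. ✓
As a knave, Vera's statement "Vera is the same type as Theo, or else Vera is a knight" should be False; it is.
As a knave, Enzo's statement "Zora is a knave and Vera is a knight" should be False; it is.

Knights: Theo, Caleb, Nora, and Maya. Knaves: Tavi, Zora, Vera, and Enzo.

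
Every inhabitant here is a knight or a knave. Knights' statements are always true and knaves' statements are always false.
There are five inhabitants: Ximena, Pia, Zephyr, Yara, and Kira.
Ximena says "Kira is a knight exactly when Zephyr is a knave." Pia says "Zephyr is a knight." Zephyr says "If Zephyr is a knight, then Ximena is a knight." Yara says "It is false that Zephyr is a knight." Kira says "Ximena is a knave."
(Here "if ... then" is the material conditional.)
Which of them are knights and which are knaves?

Ximena is a knight, Pia is a knight, Zephyr is a knight, Yara is a knave, and Kira is a knave.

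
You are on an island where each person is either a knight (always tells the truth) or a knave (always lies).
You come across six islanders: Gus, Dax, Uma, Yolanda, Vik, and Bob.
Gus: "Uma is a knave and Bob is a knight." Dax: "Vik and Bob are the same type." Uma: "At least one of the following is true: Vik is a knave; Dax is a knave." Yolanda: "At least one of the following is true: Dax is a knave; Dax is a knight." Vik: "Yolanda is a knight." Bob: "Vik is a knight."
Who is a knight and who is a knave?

Gus is a knight, Dax is a knight, Uma is a knave, Yolanda is a knight, Vik is a knight, and Bob is a knight.

Gus is a knight; "Uma is a knave and Bob is a knight" is True, as required.
Since Dax is a knight, "Vik and Bob are the same type" needs to be True, which holds.
Uma is a knave, so "at least one of the following is true: Vik is a knave; Dax is a knave" must be false — and it is.
Yolanda is a knight, so "at least one of the following is true: Dax is a knave; Dax is a knight" must be True — and it is.
Vik is a knight; "Yolanda is a knight" is True, as required.
Bob is a knight; "Vik is a knight" is True, as required.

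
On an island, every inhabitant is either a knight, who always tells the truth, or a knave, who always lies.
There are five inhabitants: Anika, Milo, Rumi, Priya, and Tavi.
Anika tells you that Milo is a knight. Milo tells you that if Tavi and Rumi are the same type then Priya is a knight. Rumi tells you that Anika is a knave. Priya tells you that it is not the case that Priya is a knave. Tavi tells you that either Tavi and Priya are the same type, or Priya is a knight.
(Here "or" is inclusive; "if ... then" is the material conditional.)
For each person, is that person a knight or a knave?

Anika is a knight, Milo is a knight, Rumi is a knave, Priya is a knight, and Tavi is a knight.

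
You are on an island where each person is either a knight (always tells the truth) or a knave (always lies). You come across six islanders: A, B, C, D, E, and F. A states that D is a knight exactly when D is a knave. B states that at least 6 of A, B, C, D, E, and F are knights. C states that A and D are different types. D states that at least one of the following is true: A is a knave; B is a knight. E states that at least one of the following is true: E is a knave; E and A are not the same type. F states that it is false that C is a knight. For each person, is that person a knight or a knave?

A (knave): "D is a knight exactly when D is a knave" — False. ✓
Since B is a knave, "at least 6 of A, B, C, D, E, and F are knights" needs to be False, which holds.
Since C is a knight, "A and D are different types" needs to be true, which holds.
D is a knight, and the claim "at least one of the following is true: A is a knave; B is a knight" is indeed true.
E is a knight, so "at least one of the following is true: E is a knave; E and A are not the same type" must be true — and it is.
F (knave): "it is false that C is a knight" — False. ✓

A is a knave, B is a knave, C is a knight, D is a knight, E is a knight, and F is a knave.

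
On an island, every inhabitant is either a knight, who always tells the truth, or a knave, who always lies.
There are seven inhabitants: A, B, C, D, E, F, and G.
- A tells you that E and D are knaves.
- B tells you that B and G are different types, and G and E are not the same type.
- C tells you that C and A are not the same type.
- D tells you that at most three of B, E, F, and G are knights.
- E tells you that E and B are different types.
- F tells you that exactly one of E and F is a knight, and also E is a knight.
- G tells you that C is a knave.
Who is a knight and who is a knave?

A is a knave, so "E and D are knaves" must be False — and it is.
Since B is a knave, "B and G are different types, and G and E are not the same type" needs to be False, which holds.
C is a knight, so "C and A are not the same type" must be true — and it is.
As a knight, D's statement "at most three of B, E, F, and G are knights" should be true; it is.
Since E is a knave, "E and B are different types" needs to be False, which holds.
F is a knave, and the claim "exactly one of E and F is a knight, and also E is a knight" is indeed False.
As a knave, G's statement "C is a knave" should be False; it is.

A is a knave, B is a knave, C is a knight, D is a knight, E is a knave, F is a knave, and G is a knave.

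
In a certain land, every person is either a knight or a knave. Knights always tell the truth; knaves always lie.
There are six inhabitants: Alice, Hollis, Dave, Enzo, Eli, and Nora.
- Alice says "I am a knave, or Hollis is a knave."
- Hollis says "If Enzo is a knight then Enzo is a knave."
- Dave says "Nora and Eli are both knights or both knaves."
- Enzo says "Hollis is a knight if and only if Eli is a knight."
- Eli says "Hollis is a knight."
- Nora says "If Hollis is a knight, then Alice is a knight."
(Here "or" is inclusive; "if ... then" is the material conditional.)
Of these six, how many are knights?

3

The unique consistent assignment is Alice=knight, Hollis=knave, Dave=knave, Enzo=knight, Eli=knave, Nora=knight.
That has 3 knights.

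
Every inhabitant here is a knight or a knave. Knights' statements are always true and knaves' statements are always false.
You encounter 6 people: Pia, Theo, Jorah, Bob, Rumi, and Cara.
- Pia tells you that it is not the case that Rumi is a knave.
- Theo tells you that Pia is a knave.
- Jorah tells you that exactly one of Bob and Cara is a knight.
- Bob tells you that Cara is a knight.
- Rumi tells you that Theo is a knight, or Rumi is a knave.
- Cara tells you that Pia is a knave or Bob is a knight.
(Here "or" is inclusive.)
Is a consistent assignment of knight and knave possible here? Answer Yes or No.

No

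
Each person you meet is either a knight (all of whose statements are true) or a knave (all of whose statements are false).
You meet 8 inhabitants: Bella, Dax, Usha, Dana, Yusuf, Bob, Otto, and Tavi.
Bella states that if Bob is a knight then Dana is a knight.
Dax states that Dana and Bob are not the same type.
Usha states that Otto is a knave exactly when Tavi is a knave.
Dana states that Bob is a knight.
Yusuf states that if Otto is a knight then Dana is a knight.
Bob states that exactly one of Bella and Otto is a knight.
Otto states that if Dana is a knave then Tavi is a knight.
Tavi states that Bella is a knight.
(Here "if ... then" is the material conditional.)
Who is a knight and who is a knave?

Bella (knight): "if Bob is a knight then Dana is a knight" — true. ✓
Since Dax is a knave, "Dana and Bob are not the same type" needs to be False, which holds.
As a knight, Usha's statement "Otto is a knave exactly when Tavi is a knave" should be true; it is.
Dana (knave): "Bob is a knight" — False. ✓
Yusuf is a knave, and the claim "if Otto is a knight then Dana is a knight" is indeed False.
Bob is a knave; "exactly one of Bella and Otto is a knight" is False, as required.
Otto (knight): "if Dana is a knave then Tavi is a knight" — true. ✓
Tavi is a knight, and the claim "Bella is a knight" is indeed true.

Knights: Bella, Usha, Otto, and Tavi. Knaves: Dax, Dana, Yusuf, and Bob.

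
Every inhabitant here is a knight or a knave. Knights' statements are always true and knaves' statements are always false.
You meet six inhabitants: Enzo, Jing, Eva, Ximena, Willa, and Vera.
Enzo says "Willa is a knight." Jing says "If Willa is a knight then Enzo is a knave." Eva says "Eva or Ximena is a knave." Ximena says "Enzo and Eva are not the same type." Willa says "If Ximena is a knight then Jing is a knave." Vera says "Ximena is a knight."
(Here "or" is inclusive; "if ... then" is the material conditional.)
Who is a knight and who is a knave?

Enzo is a knight, Jing is a knave, Eva is a knight, Ximena is a knave, Willa is a knight, and Vera is a knave.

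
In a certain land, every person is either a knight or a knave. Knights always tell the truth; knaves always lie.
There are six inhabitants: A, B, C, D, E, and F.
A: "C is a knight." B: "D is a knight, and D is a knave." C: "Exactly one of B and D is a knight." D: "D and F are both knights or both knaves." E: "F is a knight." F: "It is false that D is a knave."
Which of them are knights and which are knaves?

A is a knight, B is a knave, C is a knight, D is a knight, E is a knight, and F is a knight.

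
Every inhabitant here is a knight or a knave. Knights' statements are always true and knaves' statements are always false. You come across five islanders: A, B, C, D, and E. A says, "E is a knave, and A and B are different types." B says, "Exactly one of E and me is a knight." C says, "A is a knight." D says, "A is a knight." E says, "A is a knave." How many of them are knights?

3

The unique consistent assignment is A=knight, B=knave, C=knight, D=knight, E=knave.
That has 3 knights.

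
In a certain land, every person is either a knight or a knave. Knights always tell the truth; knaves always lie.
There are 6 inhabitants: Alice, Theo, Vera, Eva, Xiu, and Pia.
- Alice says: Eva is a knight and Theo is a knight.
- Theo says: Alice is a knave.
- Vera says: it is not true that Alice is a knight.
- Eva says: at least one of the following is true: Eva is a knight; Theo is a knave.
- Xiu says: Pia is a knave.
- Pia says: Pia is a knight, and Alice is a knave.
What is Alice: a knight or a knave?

Alice is a knave.

Consistent assignments: {Alice=knave, Theo=knight, Vera=knight, Eva=knave, Xiu=knight, Pia=knave}; {Alice=knave, Theo=knight, Vera=knight, Eva=knave, Xiu=knave, Pia=knight}
In every consistent assignment, Alice is a knave.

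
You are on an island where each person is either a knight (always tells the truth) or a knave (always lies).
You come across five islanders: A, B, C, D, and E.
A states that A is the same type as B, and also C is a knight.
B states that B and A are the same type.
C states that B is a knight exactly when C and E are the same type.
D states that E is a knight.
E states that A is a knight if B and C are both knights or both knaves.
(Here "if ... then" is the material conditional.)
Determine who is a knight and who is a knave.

A is a knight, so "A is the same type as B, and also C is a knight" must be True — and it is.
B (knight): "B and A are the same type" — True. ✓
As a knight, C's statement "B is a knight exactly when C and E are the same type" should be True; it is.
D is a knight; "E is a knight" is True, as required.
E is a knight, and the claim "A is a knight if B and C are both knights or both knaves" is indeed True.

A is a knight, B is a knight, C is a knight, D is a knight, and E is a knight.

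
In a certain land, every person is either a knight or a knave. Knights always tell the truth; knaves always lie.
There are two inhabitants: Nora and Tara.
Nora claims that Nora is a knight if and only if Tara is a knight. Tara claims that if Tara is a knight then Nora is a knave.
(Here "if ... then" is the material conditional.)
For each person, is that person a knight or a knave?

Nora is a knave and Tara is a knight.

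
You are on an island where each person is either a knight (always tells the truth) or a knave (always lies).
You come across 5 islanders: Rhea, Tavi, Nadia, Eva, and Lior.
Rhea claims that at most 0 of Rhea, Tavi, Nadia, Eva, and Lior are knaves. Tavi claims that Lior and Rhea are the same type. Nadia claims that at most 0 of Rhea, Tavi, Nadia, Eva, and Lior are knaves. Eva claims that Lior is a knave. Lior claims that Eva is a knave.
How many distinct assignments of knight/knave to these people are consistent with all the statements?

2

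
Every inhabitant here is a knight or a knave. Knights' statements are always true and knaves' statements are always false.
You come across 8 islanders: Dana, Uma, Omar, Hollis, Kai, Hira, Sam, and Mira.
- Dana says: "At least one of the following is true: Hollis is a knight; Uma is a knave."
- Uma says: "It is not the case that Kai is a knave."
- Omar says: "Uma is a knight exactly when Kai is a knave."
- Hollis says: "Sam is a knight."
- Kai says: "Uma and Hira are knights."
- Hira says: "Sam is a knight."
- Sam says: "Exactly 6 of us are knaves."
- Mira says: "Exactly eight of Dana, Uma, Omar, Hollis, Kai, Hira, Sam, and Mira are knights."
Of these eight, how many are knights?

1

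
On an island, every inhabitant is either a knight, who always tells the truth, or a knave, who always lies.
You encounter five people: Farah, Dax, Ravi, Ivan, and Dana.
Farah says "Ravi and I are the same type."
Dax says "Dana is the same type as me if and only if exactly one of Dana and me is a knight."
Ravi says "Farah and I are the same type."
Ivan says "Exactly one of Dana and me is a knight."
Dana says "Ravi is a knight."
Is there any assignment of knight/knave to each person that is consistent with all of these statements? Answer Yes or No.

Checking all 32 assignments, each has at least one speaker whose statement's truth value contradicts their type.

No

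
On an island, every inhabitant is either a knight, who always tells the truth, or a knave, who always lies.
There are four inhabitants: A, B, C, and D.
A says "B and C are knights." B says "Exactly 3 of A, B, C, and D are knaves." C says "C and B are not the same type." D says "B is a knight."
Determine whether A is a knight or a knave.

A is a knave.

Consistent assignments: {A=knave, B=knave, C=knave, D=knave}
In every consistent assignment, A is a knave.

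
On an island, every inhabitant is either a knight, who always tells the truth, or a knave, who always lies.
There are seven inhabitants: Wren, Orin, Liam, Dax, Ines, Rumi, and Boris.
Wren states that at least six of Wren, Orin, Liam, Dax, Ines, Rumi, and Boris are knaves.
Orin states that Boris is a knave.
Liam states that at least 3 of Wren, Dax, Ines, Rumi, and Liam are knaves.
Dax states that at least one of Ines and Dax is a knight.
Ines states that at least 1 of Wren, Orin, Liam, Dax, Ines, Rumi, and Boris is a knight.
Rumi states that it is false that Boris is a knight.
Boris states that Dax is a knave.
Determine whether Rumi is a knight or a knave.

Consistent assignments: {Wren=knave, Orin=knight, Liam=knave, Dax=knight, Ines=knight, Rumi=knight, Boris=knave}
In every consistent assignment, Rumi is a knight.

Rumi is a knight.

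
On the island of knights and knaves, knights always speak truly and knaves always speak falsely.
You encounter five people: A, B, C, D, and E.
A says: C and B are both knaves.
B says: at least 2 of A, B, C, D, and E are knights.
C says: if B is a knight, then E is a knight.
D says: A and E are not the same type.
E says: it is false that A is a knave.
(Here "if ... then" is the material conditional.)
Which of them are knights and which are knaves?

A is a knave, B is a knave, C is a knight, D is a knave, and E is a knave.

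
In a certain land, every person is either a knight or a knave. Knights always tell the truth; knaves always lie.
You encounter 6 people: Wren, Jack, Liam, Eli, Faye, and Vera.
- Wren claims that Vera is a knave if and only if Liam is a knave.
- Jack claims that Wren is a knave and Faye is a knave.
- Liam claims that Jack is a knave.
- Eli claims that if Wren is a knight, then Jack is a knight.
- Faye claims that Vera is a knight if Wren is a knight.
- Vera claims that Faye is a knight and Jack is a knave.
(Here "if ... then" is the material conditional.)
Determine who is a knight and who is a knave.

Wren is a knight, Jack is a knave, Liam is a knight, Eli is a knave, Faye is a knight, and Vera is a knight.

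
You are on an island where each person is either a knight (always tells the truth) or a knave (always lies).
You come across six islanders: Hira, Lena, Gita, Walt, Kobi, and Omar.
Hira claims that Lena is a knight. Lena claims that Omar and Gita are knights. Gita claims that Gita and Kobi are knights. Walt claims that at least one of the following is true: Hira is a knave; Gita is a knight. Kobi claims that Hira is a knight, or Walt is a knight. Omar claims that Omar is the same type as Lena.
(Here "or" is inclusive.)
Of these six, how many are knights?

6

The unique consistent assignment is Hira=knight, Lena=knight, Gita=knight, Walt=knight, Kobi=knight, Omar=knight.
That has 6 knights.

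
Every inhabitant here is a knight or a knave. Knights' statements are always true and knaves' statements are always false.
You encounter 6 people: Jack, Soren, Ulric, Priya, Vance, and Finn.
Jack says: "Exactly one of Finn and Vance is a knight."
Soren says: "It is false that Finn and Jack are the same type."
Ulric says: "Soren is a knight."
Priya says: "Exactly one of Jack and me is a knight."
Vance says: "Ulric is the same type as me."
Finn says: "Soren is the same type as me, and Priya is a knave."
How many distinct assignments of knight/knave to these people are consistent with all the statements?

1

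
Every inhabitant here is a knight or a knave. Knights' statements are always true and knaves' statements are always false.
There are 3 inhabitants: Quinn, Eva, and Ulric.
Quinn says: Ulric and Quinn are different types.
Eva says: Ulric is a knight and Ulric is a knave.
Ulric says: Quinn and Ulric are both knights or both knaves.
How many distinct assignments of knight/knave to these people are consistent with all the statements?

Consistent assignments:
  Quinn=knight, Eva=knave, Ulric=knave

1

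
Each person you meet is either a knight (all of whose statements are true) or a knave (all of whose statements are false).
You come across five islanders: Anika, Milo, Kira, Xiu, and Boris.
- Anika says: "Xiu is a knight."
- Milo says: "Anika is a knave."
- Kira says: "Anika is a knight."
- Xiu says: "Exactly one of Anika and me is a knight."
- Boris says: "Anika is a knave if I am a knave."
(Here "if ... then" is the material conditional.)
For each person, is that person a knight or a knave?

Anika is a knave, Milo is a knight, Kira is a knave, Xiu is a knave, and Boris is a knight.

As a knave, Anika's statement "Xiu is a knight" should be false; it is.
Milo is a knight; "Anika is a knave" is True, as required.
Kira (knave): "Anika is a knight" — false. ✓
Xiu (knave): "exactly one of Anika and me is a knight" — false. ✓
Since Boris is a knight, "Anika is a knave if I am a knave" needs to be True, which holds.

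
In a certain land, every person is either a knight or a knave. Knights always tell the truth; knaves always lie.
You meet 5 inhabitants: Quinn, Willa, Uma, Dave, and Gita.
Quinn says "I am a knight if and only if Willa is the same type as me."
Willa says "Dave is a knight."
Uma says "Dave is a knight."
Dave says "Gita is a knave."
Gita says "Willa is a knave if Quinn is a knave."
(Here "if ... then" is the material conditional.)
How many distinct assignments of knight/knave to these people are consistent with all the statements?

Consistent assignments:
  Quinn=knave, Willa=knave, Uma=knave, Dave=knave, Gita=knight

1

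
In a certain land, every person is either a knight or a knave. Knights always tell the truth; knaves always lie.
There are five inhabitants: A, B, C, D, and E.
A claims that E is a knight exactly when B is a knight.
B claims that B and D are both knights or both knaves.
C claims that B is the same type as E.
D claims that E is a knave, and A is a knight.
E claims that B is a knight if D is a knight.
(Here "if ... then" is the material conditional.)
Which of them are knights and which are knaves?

A is a knight, B is a knave, C is a knight, D is a knight, and E is a knave.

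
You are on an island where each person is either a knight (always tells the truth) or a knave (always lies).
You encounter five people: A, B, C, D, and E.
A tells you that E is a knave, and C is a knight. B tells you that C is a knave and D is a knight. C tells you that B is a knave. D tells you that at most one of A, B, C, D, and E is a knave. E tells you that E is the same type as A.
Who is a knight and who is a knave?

Since A is a knight, "E is a knave, and C is a knight" needs to be true, which holds.
B is a knave, and the claim "C is a knave and D is a knight" is indeed False.
C is a knight; "B is a knave" is true, as required.
As a knave, D's statement "at most one of A, B, C, D, and E is a knave" should be False; it is.
E is a knave, and the claim "E is the same type as A" is indeed False.

A is a knight, B is a knave, C is a knight, D is a knave, and E is a knave.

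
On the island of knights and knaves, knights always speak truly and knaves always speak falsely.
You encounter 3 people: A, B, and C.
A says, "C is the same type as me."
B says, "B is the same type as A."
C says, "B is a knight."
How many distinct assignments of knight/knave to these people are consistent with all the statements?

1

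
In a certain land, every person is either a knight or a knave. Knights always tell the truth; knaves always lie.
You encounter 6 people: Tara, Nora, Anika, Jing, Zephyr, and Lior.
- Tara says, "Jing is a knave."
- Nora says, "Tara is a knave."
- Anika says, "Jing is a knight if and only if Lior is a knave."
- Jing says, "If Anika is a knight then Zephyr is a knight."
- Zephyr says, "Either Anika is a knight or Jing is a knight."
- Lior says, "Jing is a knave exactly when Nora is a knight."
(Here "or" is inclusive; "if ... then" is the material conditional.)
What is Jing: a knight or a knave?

Jing is a knight.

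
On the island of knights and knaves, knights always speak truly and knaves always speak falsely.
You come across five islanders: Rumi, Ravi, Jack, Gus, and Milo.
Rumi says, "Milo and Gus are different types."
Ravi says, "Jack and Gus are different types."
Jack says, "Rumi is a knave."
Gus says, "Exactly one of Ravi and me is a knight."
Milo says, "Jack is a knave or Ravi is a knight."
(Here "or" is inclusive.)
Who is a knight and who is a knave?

Knights: Rumi and Milo. Knaves: Ravi, Jack, and Gus.

Rumi is a knight, and the claim "Milo and Gus are different types" is indeed True.
Ravi is a knave, and the claim "Jack and Gus are different types" is indeed false.
Jack (knave): "Rumi is a knave" — false. ✓
Gus is a knave, and the claim "exactly one of Ravi and me is a knight" is indeed false.
As a knight, Milo's statement "Jack is a knave or Ravi is a knight" should be True; it is.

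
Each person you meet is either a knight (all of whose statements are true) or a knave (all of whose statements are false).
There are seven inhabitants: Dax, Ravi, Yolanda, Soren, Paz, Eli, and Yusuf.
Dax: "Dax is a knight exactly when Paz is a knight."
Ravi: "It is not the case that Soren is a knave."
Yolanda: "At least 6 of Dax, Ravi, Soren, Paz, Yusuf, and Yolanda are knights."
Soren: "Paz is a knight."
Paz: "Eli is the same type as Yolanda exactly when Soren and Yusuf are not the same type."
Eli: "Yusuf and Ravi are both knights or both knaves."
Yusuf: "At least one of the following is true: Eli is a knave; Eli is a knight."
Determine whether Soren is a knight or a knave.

Soren is a knight.

Consistent assignments: {Dax=knight, Ravi=knight, Yolanda=knave, Soren=knight, Paz=knight, Eli=knight, Yusuf=knight}; {Dax=knave, Ravi=knight, Yolanda=knave, Soren=knight, Paz=knight, Eli=knight, Yusuf=knight}
In every consistent assignment, Soren is a knight.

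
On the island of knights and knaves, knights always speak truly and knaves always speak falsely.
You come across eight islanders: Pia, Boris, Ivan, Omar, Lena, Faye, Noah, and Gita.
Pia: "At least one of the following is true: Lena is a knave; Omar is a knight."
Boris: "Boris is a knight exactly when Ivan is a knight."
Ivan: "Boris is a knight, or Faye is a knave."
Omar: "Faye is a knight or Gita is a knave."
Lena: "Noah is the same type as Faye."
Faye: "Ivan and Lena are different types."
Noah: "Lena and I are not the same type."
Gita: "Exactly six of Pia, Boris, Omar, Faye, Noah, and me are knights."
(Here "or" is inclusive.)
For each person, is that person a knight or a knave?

Pia is a knight; "at least one of the following is true: Lena is a knave; Omar is a knight" is true, as required.
Boris (knight): "Boris is a knight exactly when Ivan is a knight" — true. ✓
Ivan is a knight, so "Boris is a knight, or Faye is a knave" must be true — and it is.
Since Omar is a knight, "Faye is a knight or Gita is a knave" needs to be true, which holds.
Lena is a knave; "Noah is the same type as Faye" is False, as required.
Faye is a knight, and the claim "Ivan and Lena are different types" is indeed true.
Noah (knave): "Lena and I are not the same type" — False. ✓
Gita is a knave, so "exactly six of Pia, Boris, Omar, Faye, Noah, and me are knights" must be False — and it is.

Pia is a knight, Boris is a knight, Ivan is a knight, Omar is a knight, Lena is a knave, Faye is a knight, Noah is a knave, and Gita is a knave.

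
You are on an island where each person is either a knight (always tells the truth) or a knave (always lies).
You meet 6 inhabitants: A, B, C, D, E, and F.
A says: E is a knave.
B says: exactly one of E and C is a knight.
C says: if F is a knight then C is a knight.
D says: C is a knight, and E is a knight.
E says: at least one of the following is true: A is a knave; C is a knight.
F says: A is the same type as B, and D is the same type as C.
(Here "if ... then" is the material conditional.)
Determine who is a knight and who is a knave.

Knights: C, D, E, and F. Knaves: A and B.

As a knave, A's statement "E is a knave" should be false; it is.
Since B is a knave, "exactly one of E and C is a knight" needs to be false, which holds.
Since C is a knight, "if F is a knight then C is a knight" needs to be True, which holds.
As a knight, D's statement "C is a knight, and E is a knight" should be True; it is.
E (knight): "at least one of the following is true: A is a knave; C is a knight" — True. ✓
As a knight, F's statement "A is the same type as B, and D is the same type as C" should be True; it is.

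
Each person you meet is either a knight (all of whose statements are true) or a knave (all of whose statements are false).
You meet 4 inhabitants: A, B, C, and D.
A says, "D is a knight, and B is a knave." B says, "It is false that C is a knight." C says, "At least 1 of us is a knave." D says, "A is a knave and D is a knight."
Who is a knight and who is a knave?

A (knave): "D is a knight, and B is a knave" — false. ✓
B is a knave; "it is false that C is a knight" is false, as required.
C (knight): "at least 1 of us is a knave" — True. ✓
D is a knave, and the claim "A is a knave and D is a knight" is indeed false.

Knights: C. Knaves: A, B, and D.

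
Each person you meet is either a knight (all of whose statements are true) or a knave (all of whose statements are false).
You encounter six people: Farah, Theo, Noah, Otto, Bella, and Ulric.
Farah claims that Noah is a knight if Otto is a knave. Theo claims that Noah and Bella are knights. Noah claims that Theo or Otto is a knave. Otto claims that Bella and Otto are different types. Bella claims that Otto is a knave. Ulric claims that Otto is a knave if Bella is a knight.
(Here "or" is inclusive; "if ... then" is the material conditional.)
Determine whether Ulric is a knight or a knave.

Ulric is a knight.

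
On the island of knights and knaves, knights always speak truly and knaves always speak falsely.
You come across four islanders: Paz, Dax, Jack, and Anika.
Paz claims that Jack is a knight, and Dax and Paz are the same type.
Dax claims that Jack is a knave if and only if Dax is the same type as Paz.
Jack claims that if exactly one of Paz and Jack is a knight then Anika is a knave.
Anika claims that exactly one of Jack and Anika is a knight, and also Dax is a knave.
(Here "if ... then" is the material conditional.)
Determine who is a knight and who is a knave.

Since Paz is a knave, "Jack is a knight, and Dax and Paz are the same type" needs to be False, which holds.
Since Dax is a knight, "Jack is a knave if and only if Dax is the same type as Paz" needs to be True, which holds.
Jack is a knight, so "if exactly one of Paz and Jack is a knight then Anika is a knave" must be True — and it is.
As a knave, Anika's statement "exactly one of Jack and Anika is a knight, and also Dax is a knave" should be False; it is.

Paz is a knave, Dax is a knight, Jack is a knight, and Anika is a knave.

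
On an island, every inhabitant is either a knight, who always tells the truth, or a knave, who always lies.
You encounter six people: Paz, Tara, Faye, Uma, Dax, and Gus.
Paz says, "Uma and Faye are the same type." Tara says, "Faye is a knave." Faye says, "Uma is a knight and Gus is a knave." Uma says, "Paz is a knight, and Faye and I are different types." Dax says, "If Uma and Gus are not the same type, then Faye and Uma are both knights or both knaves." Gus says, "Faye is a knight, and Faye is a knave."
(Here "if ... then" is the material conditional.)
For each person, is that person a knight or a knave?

Paz is a knight, so "Uma and Faye are the same type" must be true — and it is.
Since Tara is a knight, "Faye is a knave" needs to be true, which holds.
Since Faye is a knave, "Uma is a knight and Gus is a knave" needs to be False, which holds.
Uma is a knave, so "Paz is a knight, and Faye and I are different types" must be False — and it is.
As a knight, Dax's statement "if Uma and Gus are not the same type, then Faye and Uma are both knights or both knaves" should be true; it is.
Since Gus is a knave, "Faye is a knight, and Faye is a knave" needs to be False, which holds.

Knights: Paz, Tara, and Dax. Knaves: Faye, Uma, and Gus.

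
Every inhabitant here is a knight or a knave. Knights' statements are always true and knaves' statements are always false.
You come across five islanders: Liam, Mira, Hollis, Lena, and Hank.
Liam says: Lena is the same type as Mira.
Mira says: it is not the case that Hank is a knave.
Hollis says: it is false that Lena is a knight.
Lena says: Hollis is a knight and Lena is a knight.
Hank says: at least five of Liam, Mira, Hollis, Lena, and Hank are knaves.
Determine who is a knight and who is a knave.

Liam is a knight, Mira is a knave, Hollis is a knight, Lena is a knave, and Hank is a knave.

Liam is a knight; "Lena is the same type as Mira" is true, as required.
Since Mira is a knave, "it is not the case that Hank is a knave" needs to be False, which holds.
Hollis is a knight; "it is false that Lena is a knight" is true, as required.
Lena is a knave, and the claim "Hollis is a knight and Lena is a knight" is indeed False.
Hank is a knave; "at least five of Liam, Mira, Hollis, Lena, and Hank are knaves" is False, as required.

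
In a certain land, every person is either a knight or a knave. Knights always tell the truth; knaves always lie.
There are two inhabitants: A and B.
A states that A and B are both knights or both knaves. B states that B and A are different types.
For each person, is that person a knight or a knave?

A is a knave and B is a knight.

Suppose A is a knight. Then A's statement "A and B are both knights or both knaves" would have to be true. Checking the 2 ways to assign the others, none is consistent with every speaker.
(For instance, with B=knight, B's claim "B and A are different types" comes out false where it would need to be true.)
So A must be a knave, making "A and B are both knights or both knaves" false. Taking A=knave, B=knight, each remaining statement checks out:
  B (knight): "B and A are different types" — true. ✓
This is the unique consistent assignment.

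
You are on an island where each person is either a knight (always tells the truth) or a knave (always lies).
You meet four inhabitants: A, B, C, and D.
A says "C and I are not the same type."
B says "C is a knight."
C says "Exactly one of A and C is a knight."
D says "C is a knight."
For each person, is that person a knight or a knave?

Since A is a knave, "C and I are not the same type" needs to be False, which holds.
B is a knave, so "C is a knight" must be False — and it is.
Since C is a knave, "exactly one of A and C is a knight" needs to be False, which holds.
D is a knave; "C is a knight" is False, as required.

Knights: none. Knaves: A, B, C, and D.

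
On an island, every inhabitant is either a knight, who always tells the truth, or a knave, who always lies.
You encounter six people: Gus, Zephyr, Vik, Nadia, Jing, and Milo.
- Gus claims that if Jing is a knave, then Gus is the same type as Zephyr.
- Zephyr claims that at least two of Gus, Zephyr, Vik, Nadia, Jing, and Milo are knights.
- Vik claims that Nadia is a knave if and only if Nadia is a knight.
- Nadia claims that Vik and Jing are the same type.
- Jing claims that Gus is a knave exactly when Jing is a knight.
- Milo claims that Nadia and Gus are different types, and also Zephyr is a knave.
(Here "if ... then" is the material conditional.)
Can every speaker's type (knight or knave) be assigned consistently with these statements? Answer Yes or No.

One consistent assignment: Gus=knave, Zephyr=knight, Vik=knave, Nadia=knight, Jing=knave, Milo=knave.

Yes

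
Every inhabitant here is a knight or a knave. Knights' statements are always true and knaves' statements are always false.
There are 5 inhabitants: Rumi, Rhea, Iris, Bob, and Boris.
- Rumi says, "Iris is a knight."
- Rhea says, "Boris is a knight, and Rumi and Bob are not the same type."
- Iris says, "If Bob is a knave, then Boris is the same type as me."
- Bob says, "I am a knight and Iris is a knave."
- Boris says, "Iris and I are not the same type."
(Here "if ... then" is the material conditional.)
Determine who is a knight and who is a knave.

As a knave, Rumi's statement "Iris is a knight" should be False; it is.
Rhea (knave): "Boris is a knight, and Rumi and Bob are not the same type" — False. ✓
Iris (knave): "if Bob is a knave, then Boris is the same type as me" — False. ✓
As a knave, Bob's statement "I am a knight and Iris is a knave" should be False; it is.
Since Boris is a knight, "Iris and I are not the same type" needs to be true, which holds.

Rumi is a knave, Rhea is a knave, Iris is a knave, Bob is a knave, and Boris is a knight.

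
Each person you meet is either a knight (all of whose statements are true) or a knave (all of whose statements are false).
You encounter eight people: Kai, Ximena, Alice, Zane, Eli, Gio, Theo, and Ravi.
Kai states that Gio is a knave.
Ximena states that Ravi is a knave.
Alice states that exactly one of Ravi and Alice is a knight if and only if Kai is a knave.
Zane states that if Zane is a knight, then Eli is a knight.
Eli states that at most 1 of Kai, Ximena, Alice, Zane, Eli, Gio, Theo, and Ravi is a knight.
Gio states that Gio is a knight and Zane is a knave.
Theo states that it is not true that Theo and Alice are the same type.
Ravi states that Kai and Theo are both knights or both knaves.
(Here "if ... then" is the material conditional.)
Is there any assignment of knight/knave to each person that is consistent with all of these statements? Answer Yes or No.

No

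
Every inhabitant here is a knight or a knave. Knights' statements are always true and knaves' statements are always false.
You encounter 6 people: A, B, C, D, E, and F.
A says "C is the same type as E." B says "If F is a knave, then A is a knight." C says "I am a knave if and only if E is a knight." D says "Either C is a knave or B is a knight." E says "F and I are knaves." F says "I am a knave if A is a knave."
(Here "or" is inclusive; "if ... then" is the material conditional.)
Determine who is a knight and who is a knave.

As a knight, A's statement "C is the same type as E" should be True; it is.
As a knight, B's statement "if F is a knave, then A is a knight" should be True; it is.
C is a knave, and the claim "I am a knave if and only if E is a knight" is indeed False.
Since D is a knight, "either C is a knave or B is a knight" needs to be True, which holds.
E is a knave; "F and I are knaves" is False, as required.
F is a knight, so "I am a knave if A is a knave" must be True — and it is.

A is a knight, B is a knight, C is a knave, D is a knight, E is a knave, and F is a knight.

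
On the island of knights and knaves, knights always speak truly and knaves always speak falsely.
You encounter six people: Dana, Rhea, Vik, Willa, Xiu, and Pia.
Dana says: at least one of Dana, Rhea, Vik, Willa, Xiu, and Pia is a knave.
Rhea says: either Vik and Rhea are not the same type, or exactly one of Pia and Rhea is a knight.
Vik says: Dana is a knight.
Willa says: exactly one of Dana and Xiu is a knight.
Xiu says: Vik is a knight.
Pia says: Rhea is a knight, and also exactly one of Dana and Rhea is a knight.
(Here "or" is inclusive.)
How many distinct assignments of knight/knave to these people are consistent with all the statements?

1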